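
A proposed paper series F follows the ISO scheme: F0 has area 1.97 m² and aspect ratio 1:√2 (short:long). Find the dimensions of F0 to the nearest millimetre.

1180 × 1669 mm

Let the short side be w mm. Then w · w√2 = 1.97 m² = 1,970,000 mm².
w² = 1,970,000/√2, so w ≈ 1180.3 mm; long side = w√2 ≈ 1669.1 mm.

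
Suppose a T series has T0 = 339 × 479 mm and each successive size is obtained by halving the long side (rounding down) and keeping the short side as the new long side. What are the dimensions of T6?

42 × 59 mm

T1: ⌊479/2⌋ × 339 = 239 × 339 mm
T2: ⌊339/2⌋ × 239 = 169 × 239 mm
T3: ⌊239/2⌋ × 169 = 119 × 169 mm
T4: ⌊169/2⌋ × 119 = 84 × 119 mm
T5: ⌊119/2⌋ × 84 = 59 × 84 mm
T6: ⌊84/2⌋ × 59 = 42 × 59 mm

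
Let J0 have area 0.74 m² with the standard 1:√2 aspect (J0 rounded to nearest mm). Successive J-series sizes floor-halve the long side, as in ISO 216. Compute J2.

361 × 511 mm

Let J0's short side be w mm. w · w√2 = 0.74 m² = 740,000 mm², so w ≈ 723.4 mm and w√2 ≈ 1023.0 mm → J0 = 723 × 1023 mm.
J1: ⌊1023/2⌋ × 723 = 511 × 723 mm
J2: ⌊723/2⌋ × 511 = 361 × 511 mm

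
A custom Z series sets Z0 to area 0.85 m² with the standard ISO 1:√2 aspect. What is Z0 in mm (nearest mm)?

775 × 1096 mm

Let the short side be w mm. Then w · w√2 = 0.85 m² = 850,000 mm².
w² = 850,000/√2, so w ≈ 775.3 mm; long side = w√2 ≈ 1096.4 mm.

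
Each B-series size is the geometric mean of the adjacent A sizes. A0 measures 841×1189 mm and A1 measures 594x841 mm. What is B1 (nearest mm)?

707 × 1000 mm

Short side: √(841 · 594) = √499554 ≈ 706.8 → 707 mm
Long side: √(1189 · 841) = √999949 ≈ 1000.0 → 1000 mm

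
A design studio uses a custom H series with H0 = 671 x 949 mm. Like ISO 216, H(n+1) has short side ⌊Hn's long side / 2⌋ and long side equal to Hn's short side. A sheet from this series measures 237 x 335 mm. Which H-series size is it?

H0: 671 × 949 mm
H1: 474 × 671 mm
H2: 335 × 474 mm
H3: 237 × 335 mm
H4: 167 × 237 mm
→ matches H3.

H3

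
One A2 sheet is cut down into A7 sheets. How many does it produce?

Each ISO step halves the sheet: 1 × A2 → 2 × A3 → 4 × A4 → 8 × A5 → …
From A2 to A7 is 5 halving steps: 2^5 = 32.

32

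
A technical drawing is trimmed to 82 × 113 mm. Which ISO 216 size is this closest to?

C7 (81 × 114 mm)

Aspect ratio 113/82 ≈ 1.378 (ISO target is √2 ≈ 1.414).
In the C-series (envelope sizes, between A and B): C7 = 81 × 114 mm.
Off by 2 mm total — nearest standard size.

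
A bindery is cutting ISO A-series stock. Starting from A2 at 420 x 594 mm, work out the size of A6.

A3: ⌊594/2⌋ × 420 = 297 × 420 mm
A4: ⌊420/2⌋ × 297 = 210 × 297 mm
A5: ⌊297/2⌋ × 210 = 148 × 210 mm
A6: ⌊210/2⌋ × 148 = 105 × 148 mm

105 × 148 mm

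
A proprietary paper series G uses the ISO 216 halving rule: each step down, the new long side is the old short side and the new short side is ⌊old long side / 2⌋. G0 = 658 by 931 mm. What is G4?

G1: ⌊931/2⌋ × 658 = 465 × 658 mm
G2: ⌊658/2⌋ × 465 = 329 × 465 mm
G3: ⌊465/2⌋ × 329 = 232 × 329 mm
G4: ⌊329/2⌋ × 232 = 164 × 232 mm

164 × 232 mm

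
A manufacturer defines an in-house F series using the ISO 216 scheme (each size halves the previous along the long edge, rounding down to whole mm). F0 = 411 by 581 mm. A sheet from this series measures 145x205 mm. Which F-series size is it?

F0: 411 × 581 mm
F1: 290 × 411 mm
F2: 205 × 290 mm
F3: 145 × 205 mm
F4: 102 × 145 mm
→ matches F3.

F3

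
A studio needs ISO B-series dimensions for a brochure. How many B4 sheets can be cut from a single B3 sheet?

2

B3 = 353 × 500 mm; B4 = 250 × 353 mm.
Each halving step doubles the count; 1 step from B3 to B4.
2^1 = 2.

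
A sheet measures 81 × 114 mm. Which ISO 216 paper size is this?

C7 (81 × 114 mm)

Aspect ratio 114/81 ≈ 1.407 — close to the ISO √2 ≈ 1.414.
In the C-series (envelope sizes, between A and B): C7 = 81 × 114 mm.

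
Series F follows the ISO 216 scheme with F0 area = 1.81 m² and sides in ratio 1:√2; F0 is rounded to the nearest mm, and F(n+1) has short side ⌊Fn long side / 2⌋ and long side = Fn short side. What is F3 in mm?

400 × 565 mm

Let F0's short side be w mm. w · w√2 = 1.81 m² = 1,810,000 mm², so w ≈ 1131.3 mm and w√2 ≈ 1599.9 mm → F0 = 1131 × 1600 mm.
F1: ⌊1600/2⌋ × 1131 = 800 × 1131 mm
F2: ⌊1131/2⌋ × 800 = 565 × 800 mm
F3: ⌊800/2⌋ × 565 = 400 × 565 mm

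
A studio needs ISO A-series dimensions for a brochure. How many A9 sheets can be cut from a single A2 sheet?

128

Each ISO step halves the sheet: 1 × A2 → 2 × A3 → 4 × A4 → 8 × A5 → …
From A2 to A9 is 7 halving steps: 2^7 = 128.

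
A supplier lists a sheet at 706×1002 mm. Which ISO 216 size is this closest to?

B1 (707 × 1000 mm)

Aspect ratio 1002/706 ≈ 1.419 — close to the ISO √2 ≈ 1.414.
In the B-series (B0 = 1000 × 1414 mm): B1 = 707 × 1000 mm.
Off by 3 mm total — nearest standard size.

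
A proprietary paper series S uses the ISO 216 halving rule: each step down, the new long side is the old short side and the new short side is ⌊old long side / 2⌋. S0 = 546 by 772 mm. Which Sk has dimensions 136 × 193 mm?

S0: 546 × 772 mm
S1: 386 × 546 mm
S2: 273 × 386 mm
S3: 193 × 273 mm
S4: 136 × 193 mm
S5: 96 × 136 mm
→ matches S4.

S4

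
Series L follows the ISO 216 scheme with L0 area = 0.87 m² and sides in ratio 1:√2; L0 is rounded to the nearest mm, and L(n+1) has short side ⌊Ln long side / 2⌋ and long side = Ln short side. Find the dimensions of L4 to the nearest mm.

Let L0's short side be w mm. w · w√2 = 0.87 m² = 870,000 mm², so w ≈ 784.3 mm and w√2 ≈ 1109.2 mm → L0 = 784 × 1109 mm.
L1: ⌊1109/2⌋ × 784 = 554 × 784 mm
L2: ⌊784/2⌋ × 554 = 392 × 554 mm
L3: ⌊554/2⌋ × 392 = 277 × 392 mm
L4: ⌊392/2⌋ × 277 = 196 × 277 mm

196 × 277 mm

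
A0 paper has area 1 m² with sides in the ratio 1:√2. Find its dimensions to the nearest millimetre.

Let the short side be w mm. Then the long side is w√2 and w · w√2 = 10⁶ mm².
w² = 10⁶/√2, so w = 1000 / 2^(1/4) ≈ 840.9 mm; long side = 1000 · 2^(1/4) ≈ 1189.2 mm.

841 × 1189 mm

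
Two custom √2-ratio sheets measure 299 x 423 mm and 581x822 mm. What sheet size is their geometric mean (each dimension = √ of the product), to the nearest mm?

417 × 590 mm

Short side: √(299 · 581) = √173719 ≈ 416.8 → 417 mm
Long side: √(423 · 822) = √347706 ≈ 589.7 → 590 mm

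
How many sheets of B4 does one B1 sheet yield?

B1 = 707 × 1000 mm; B4 = 250 × 353 mm.
Each halving step doubles the count; 3 steps from B1 to B4.
2^3 = 8.

8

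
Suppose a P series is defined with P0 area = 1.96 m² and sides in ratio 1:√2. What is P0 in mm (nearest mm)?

Let the short side be w mm. Then w · w√2 = 1.96 m² = 1,960,000 mm².
w² = 1,960,000/√2, so w ≈ 1177.3 mm; long side = w√2 ≈ 1664.9 mm.

1177 × 1665 mm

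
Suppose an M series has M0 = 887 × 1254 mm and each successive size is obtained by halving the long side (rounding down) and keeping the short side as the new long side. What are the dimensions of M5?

M1: ⌊1254/2⌋ × 887 = 627 × 887 mm
M2: ⌊887/2⌋ × 627 = 443 × 627 mm
M3: ⌊627/2⌋ × 443 = 313 × 443 mm
M4: ⌊443/2⌋ × 313 = 221 × 313 mm
M5: ⌊313/2⌋ × 221 = 156 × 221 mm

156 × 221 mm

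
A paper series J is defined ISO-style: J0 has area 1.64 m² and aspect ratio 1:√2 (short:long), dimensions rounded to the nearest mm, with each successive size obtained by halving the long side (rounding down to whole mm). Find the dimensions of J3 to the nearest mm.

Let J0's short side be w mm. w · w√2 = 1.64 m² = 1,640,000 mm², so w ≈ 1076.9 mm and w√2 ≈ 1522.9 mm → J0 = 1077 × 1523 mm.
J1: ⌊1523/2⌋ × 1077 = 761 × 1077 mm
J2: ⌊1077/2⌋ × 761 = 538 × 761 mm
J3: ⌊761/2⌋ × 538 = 380 × 538 mm

380 × 538 mm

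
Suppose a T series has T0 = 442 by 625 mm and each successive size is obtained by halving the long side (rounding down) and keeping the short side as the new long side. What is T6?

T1: ⌊625/2⌋ × 442 = 312 × 442 mm
T2: ⌊442/2⌋ × 312 = 221 × 312 mm
T3: ⌊312/2⌋ × 221 = 156 × 221 mm
T4: ⌊221/2⌋ × 156 = 110 × 156 mm
T5: ⌊156/2⌋ × 110 = 78 × 110 mm
T6: ⌊110/2⌋ × 78 = 55 × 78 mm

55 × 78 mm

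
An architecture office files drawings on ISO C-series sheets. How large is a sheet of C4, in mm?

229 × 324 mm

C0 = 917 × 1297 mm (C0 is the geometric mean of A0 and B0, aspect 1:√2).
C1: ⌊1297/2⌋ × 917 = 648 × 917 mm
C2: ⌊917/2⌋ × 648 = 458 × 648 mm
C3: ⌊648/2⌋ × 458 = 324 × 458 mm
C4: ⌊458/2⌋ × 324 = 229 × 324 mm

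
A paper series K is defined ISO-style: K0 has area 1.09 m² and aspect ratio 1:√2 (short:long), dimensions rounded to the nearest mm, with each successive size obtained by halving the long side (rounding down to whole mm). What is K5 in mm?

155 × 219 mm

Let K0's short side be w mm. w · w√2 = 1.09 m² = 1,090,000 mm², so w ≈ 877.9 mm and w√2 ≈ 1241.6 mm → K0 = 878 × 1242 mm.
K1: ⌊1242/2⌋ × 878 = 621 × 878 mm
K2: ⌊878/2⌋ × 621 = 439 × 621 mm
K3: ⌊621/2⌋ × 439 = 310 × 439 mm
K4: ⌊439/2⌋ × 310 = 219 × 310 mm
K5: ⌊310/2⌋ × 219 = 155 × 219 mm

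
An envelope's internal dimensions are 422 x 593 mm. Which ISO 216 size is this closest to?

A2 (420 × 594 mm)

Aspect ratio 593/422 ≈ 1.405 — close to the ISO √2 ≈ 1.414.
In the A-series (A0 area = 1 m²): A2 = 420 × 594 mm.
Off by 3 mm total — nearest standard size.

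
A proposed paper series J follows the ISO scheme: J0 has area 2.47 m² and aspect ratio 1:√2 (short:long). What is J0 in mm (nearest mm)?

Let the short side be w mm. Then w · w√2 = 2.47 m² = 2,470,000 mm².
w² = 2,470,000/√2, so w ≈ 1321.6 mm; long side = w√2 ≈ 1869.0 mm.

1322 × 1869 mm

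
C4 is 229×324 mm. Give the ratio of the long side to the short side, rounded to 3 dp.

1.415

324 / 229 = 1.415
Matches √2 ≈ 1.414 — the ISO 216 defining ratio.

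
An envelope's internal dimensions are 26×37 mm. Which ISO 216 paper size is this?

A10 (26 × 37 mm)

Aspect ratio 37/26 ≈ 1.423 — close to the ISO √2 ≈ 1.414.
In the A-series (A0 area = 1 m²): A10 = 26 × 37 mm.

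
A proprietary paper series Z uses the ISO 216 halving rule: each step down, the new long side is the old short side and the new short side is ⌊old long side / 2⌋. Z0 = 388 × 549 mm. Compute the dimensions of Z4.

Z1: ⌊549/2⌋ × 388 = 274 × 388 mm
Z2: ⌊388/2⌋ × 274 = 194 × 274 mm
Z3: ⌊274/2⌋ × 194 = 137 × 194 mm
Z4: ⌊194/2⌋ × 137 = 97 × 137 mm

97 × 137 mm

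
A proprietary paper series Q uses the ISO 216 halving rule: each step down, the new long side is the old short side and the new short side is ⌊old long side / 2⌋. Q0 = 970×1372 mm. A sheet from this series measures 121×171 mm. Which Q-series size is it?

Q0: 970 × 1372 mm
Q1: 686 × 970 mm
Q2: 485 × 686 mm
Q3: 343 × 485 mm
Q4: 242 × 343 mm
Q5: 171 × 242 mm
Q6: 121 × 171 mm
Q7: 85 × 121 mm
→ matches Q6.

Q6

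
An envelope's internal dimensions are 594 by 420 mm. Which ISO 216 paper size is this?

A2 (420 × 594 mm)

Aspect ratio 594/420 ≈ 1.414 — close to the ISO √2 ≈ 1.414.
In the A-series (A0 area = 1 m²): A2 = 420 × 594 mm.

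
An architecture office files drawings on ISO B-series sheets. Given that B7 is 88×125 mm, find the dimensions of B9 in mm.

44 × 62 mm

B8: ⌊125/2⌋ × 88 = 62 × 88 mm
B9: ⌊88/2⌋ × 62 = 44 × 62 mm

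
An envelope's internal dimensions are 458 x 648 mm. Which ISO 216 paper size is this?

C2 (458 × 648 mm)

Aspect ratio 648/458 ≈ 1.415 — close to the ISO √2 ≈ 1.414.
In the C-series (envelope sizes, between A and B): C2 = 458 × 648 mm.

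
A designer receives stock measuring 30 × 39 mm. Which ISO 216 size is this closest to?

C10 (28 × 40 mm)

Aspect ratio 39/30 ≈ 1.300 (ISO target is √2 ≈ 1.414).
In the C-series (envelope sizes, between A and B): C10 = 28 × 40 mm.
Off by 3 mm total — nearest standard size.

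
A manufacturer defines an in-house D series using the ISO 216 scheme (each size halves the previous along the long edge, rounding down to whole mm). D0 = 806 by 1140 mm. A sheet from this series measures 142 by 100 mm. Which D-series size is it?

D6

D0: 806 × 1140 mm
D1: 570 × 806 mm
D2: 403 × 570 mm
D3: 285 × 403 mm
D4: 201 × 285 mm
D5: 142 × 201 mm
D6: 100 × 142 mm
D7: 71 × 100 mm
→ matches D6.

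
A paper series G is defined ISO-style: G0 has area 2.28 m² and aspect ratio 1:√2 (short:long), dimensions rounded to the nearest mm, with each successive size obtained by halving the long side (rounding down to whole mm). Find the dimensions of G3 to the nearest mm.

Let G0's short side be w mm. w · w√2 = 2.28 m² = 2,280,000 mm², so w ≈ 1269.7 mm and w√2 ≈ 1795.7 mm → G0 = 1270 × 1796 mm.
G1: ⌊1796/2⌋ × 1270 = 898 × 1270 mm
G2: ⌊1270/2⌋ × 898 = 635 × 898 mm
G3: ⌊898/2⌋ × 635 = 449 × 635 mm

449 × 635 mm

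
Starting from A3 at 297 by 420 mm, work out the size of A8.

A4: ⌊420/2⌋ × 297 = 210 × 297 mm
A5: ⌊297/2⌋ × 210 = 148 × 210 mm
A6: ⌊210/2⌋ × 148 = 105 × 148 mm
A7: ⌊148/2⌋ × 105 = 74 × 105 mm
A8: ⌊105/2⌋ × 74 = 52 × 74 mm

52 × 74 mm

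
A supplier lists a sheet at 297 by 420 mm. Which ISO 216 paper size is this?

Aspect ratio 420/297 ≈ 1.414 — close to the ISO √2 ≈ 1.414.
In the A-series (A0 area = 1 m²): A3 = 297 × 420 mm.

A3 (297 × 420 mm)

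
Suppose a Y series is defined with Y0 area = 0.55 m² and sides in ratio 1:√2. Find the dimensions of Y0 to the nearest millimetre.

624 × 882 mm

Let the short side be w mm. Then w · w√2 = 0.55 m² = 550,000 mm².
w² = 550,000/√2, so w ≈ 623.6 mm; long side = w√2 ≈ 881.9 mm.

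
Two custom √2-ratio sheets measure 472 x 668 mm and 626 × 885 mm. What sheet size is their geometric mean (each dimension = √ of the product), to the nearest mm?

Short side: √(472 · 626) = √295472 ≈ 543.6 → 544 mm
Long side: √(668 · 885) = √591180 ≈ 768.9 → 769 mm

544 × 769 mm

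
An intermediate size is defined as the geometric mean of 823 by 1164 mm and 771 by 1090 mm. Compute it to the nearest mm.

797 × 1126 mm

Short side: √(823 · 771) = √634533 ≈ 796.6 → 797 mm
Long side: √(1164 · 1090) = √1268760 ≈ 1126.4 → 1126 mm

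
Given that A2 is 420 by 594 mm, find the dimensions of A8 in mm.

A3: ⌊594/2⌋ × 420 = 297 × 420 mm
A4: ⌊420/2⌋ × 297 = 210 × 297 mm
A5: ⌊297/2⌋ × 210 = 148 × 210 mm
A6: ⌊210/2⌋ × 148 = 105 × 148 mm
A7: ⌊148/2⌋ × 105 = 74 × 105 mm
A8: ⌊105/2⌋ × 74 = 52 × 74 mm

52 × 74 mm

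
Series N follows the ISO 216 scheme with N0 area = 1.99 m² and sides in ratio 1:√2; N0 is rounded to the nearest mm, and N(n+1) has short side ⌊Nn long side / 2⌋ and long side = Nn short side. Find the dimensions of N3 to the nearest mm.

Let N0's short side be w mm. w · w√2 = 1.99 m² = 1,990,000 mm², so w ≈ 1186.2 mm and w√2 ≈ 1677.6 mm → N0 = 1186 × 1678 mm.
N1: ⌊1678/2⌋ × 1186 = 839 × 1186 mm
N2: ⌊1186/2⌋ × 839 = 593 × 839 mm
N3: ⌊839/2⌋ × 593 = 419 × 593 mm

419 × 593 mm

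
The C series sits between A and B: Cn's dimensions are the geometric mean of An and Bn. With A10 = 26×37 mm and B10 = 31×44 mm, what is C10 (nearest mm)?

28 × 40 mm

Short side: √(26 · 31) = √806 ≈ 28.4 → 28 mm
Long side: √(37 · 44) = √1628 ≈ 40.3 → 40 mm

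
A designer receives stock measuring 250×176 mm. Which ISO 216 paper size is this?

Aspect ratio 250/176 ≈ 1.420 — close to the ISO √2 ≈ 1.414.
In the B-series (B0 = 1000 × 1414 mm): B5 = 176 × 250 mm.

B5 (176 × 250 mm)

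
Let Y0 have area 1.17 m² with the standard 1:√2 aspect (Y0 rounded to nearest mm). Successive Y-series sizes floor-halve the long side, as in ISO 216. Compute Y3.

Let Y0's short side be w mm. w · w√2 = 1.17 m² = 1,170,000 mm², so w ≈ 909.6 mm and w√2 ≈ 1286.3 mm → Y0 = 910 × 1286 mm.
Y1: ⌊1286/2⌋ × 910 = 643 × 910 mm
Y2: ⌊910/2⌋ × 643 = 455 × 643 mm
Y3: ⌊643/2⌋ × 455 = 321 × 455 mm

321 × 455 mm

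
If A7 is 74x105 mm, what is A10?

A8: ⌊105/2⌋ × 74 = 52 × 74 mm
A9: ⌊74/2⌋ × 52 = 37 × 52 mm
A10: ⌊52/2⌋ × 37 = 26 × 37 mm

26 × 37 mm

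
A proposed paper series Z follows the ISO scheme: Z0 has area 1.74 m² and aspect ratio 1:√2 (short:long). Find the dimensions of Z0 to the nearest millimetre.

Let the short side be w mm. Then w · w√2 = 1.74 m² = 1,740,000 mm².
w² = 1,740,000/√2, so w ≈ 1109.2 mm; long side = w√2 ≈ 1568.7 mm.

1109 × 1569 mm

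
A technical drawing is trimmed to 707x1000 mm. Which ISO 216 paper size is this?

Aspect ratio 1000/707 ≈ 1.414 — close to the ISO √2 ≈ 1.414.
In the B-series (B0 = 1000 × 1414 mm): B1 = 707 × 1000 mm.

B1 (707 × 1000 mm)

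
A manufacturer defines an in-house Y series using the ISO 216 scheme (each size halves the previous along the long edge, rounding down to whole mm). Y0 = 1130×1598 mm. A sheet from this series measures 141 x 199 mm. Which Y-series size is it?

Y6

Y0: 1130 × 1598 mm
Y1: 799 × 1130 mm
Y2: 565 × 799 mm
Y3: 399 × 565 mm
Y4: 282 × 399 mm
Y5: 199 × 282 mm
Y6: 141 × 199 mm
Y7: 99 × 141 mm
→ matches Y6.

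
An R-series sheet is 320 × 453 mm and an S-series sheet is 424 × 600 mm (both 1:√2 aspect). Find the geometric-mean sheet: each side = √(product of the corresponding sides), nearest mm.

368 × 521 mm

Short side: √(320 · 424) = √135680 ≈ 368.3 → 368 mm
Long side: √(453 · 600) = √271800 ≈ 521.3 → 521 mm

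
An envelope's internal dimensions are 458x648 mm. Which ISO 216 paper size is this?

Aspect ratio 648/458 ≈ 1.415 — close to the ISO √2 ≈ 1.414.
In the C-series (envelope sizes, between A and B): C2 = 458 × 648 mm.

C2 (458 × 648 mm)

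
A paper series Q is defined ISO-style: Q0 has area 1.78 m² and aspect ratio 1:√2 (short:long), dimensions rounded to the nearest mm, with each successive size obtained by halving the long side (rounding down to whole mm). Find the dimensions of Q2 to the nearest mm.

561 × 793 mm

Let Q0's short side be w mm. w · w√2 = 1.78 m² = 1,780,000 mm², so w ≈ 1121.9 mm and w√2 ≈ 1586.6 mm → Q0 = 1122 × 1587 mm.
Q1: ⌊1587/2⌋ × 1122 = 793 × 1122 mm
Q2: ⌊1122/2⌋ × 793 = 561 × 793 mm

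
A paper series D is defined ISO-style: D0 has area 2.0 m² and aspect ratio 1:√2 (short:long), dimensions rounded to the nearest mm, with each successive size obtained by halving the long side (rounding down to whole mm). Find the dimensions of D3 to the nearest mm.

420 × 594 mm

Let D0's short side be w mm. w · w√2 = 2.0 m² = 2,000,000 mm², so w ≈ 1189.2 mm and w√2 ≈ 1681.8 mm → D0 = 1189 × 1682 mm.
D1: ⌊1682/2⌋ × 1189 = 841 × 1189 mm
D2: ⌊1189/2⌋ × 841 = 594 × 841 mm
D3: ⌊841/2⌋ × 594 = 420 × 594 mm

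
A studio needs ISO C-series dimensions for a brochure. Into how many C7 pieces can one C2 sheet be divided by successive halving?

32

C2 = 458 × 648 mm; C7 = 81 × 114 mm.
Each halving step doubles the count; 5 steps from C2 to C7.
2^5 = 32.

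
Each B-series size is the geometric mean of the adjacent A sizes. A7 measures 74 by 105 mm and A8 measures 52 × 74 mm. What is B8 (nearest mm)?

62 × 88 mm

Short side: √(74 · 52) = √3848 ≈ 62.0 → 62 mm
Long side: √(105 · 74) = √7770 ≈ 88.1 → 88 mm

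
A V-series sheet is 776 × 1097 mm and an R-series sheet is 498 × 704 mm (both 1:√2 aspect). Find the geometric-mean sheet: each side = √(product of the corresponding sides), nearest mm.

622 × 879 mm

Short side: √(776 · 498) = √386448 ≈ 621.6 → 622 mm
Long side: √(1097 · 704) = √772288 ≈ 878.8 → 879 mm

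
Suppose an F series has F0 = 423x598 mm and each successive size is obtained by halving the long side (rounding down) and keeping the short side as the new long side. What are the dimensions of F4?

F1: ⌊598/2⌋ × 423 = 299 × 423 mm
F2: ⌊423/2⌋ × 299 = 211 × 299 mm
F3: ⌊299/2⌋ × 211 = 149 × 211 mm
F4: ⌊211/2⌋ × 149 = 105 × 149 mm

105 × 149 mm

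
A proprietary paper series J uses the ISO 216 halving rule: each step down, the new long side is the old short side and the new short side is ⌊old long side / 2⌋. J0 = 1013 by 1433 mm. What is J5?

179 × 253 mm

J1: ⌊1433/2⌋ × 1013 = 716 × 1013 mm
J2: ⌊1013/2⌋ × 716 = 506 × 716 mm
J3: ⌊716/2⌋ × 506 = 358 × 506 mm
J4: ⌊506/2⌋ × 358 = 253 × 358 mm
J5: ⌊358/2⌋ × 253 = 179 × 253 mm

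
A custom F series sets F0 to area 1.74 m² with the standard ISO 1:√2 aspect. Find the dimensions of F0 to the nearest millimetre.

1109 × 1569 mm

Let the short side be w mm. Then w · w√2 = 1.74 m² = 1,740,000 mm².
w² = 1,740,000/√2, so w ≈ 1109.2 mm; long side = w√2 ≈ 1568.7 mm.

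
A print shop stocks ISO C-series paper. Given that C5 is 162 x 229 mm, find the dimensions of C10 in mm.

C6: ⌊229/2⌋ × 162 = 114 × 162 mm
C7: ⌊162/2⌋ × 114 = 81 × 114 mm
C8: ⌊114/2⌋ × 81 = 57 × 81 mm
C9: ⌊81/2⌋ × 57 = 40 × 57 mm
C10: ⌊57/2⌋ × 40 = 28 × 40 mm

28 × 40 mm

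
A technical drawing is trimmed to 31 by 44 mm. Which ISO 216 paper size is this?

Aspect ratio 44/31 ≈ 1.419 — close to the ISO √2 ≈ 1.414.
In the B-series (B0 = 1000 × 1414 mm): B10 = 31 × 44 mm.

B10 (31 × 44 mm)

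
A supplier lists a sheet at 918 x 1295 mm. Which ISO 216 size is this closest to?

C0 (917 × 1297 mm)

Aspect ratio 1295/918 ≈ 1.411 — close to the ISO √2 ≈ 1.414.
In the C-series (envelope sizes, between A and B): C0 = 917 × 1297 mm.
Off by 3 mm total — nearest standard size.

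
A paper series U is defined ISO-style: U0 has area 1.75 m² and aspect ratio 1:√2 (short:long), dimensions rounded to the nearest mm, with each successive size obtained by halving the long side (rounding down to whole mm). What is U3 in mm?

Let U0's short side be w mm. w · w√2 = 1.75 m² = 1,750,000 mm², so w ≈ 1112.4 mm and w√2 ≈ 1573.2 mm → U0 = 1112 × 1573 mm.
U1: ⌊1573/2⌋ × 1112 = 786 × 1112 mm
U2: ⌊1112/2⌋ × 786 = 556 × 786 mm
U3: ⌊786/2⌋ × 556 = 393 × 556 mm

393 × 556 mm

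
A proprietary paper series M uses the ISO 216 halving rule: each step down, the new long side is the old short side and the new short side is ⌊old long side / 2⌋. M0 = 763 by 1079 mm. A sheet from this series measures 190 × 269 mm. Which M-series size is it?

M0: 763 × 1079 mm
M1: 539 × 763 mm
M2: 381 × 539 mm
M3: 269 × 381 mm
M4: 190 × 269 mm
M5: 134 × 190 mm
→ matches M4.

M4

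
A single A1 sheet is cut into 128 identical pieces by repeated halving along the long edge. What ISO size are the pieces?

A8

128 = 2^7, so 7 halving steps.
A1 → A2 → … → A8 after 7 steps.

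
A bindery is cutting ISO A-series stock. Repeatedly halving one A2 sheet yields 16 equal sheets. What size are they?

16 = 2^4, so 4 halving steps.
A2 → A3 → … → A6 after 4 steps.

A6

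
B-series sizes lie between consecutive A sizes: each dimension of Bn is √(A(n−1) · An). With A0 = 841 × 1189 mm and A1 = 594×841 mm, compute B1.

Short side: √(841 · 594) = √499554 ≈ 706.8 → 707 mm
Long side: √(1189 · 841) = √999949 ≈ 1000.0 → 1000 mm

707 × 1000 mm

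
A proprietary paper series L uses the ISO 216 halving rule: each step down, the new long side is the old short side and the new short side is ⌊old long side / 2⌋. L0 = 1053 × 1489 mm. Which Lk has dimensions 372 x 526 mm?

L3

L0: 1053 × 1489 mm
L1: 744 × 1053 mm
L2: 526 × 744 mm
L3: 372 × 526 mm
L4: 263 × 372 mm
→ matches L3.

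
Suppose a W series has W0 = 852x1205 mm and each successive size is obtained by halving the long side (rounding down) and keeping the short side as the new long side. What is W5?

150 × 213 mm

W1: ⌊1205/2⌋ × 852 = 602 × 852 mm
W2: ⌊852/2⌋ × 602 = 426 × 602 mm
W3: ⌊602/2⌋ × 426 = 301 × 426 mm
W4: ⌊426/2⌋ × 301 = 213 × 301 mm
W5: ⌊301/2⌋ × 213 = 150 × 213 mm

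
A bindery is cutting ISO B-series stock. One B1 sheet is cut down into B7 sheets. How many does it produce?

64

Each ISO step halves the sheet: 1 × B1 → 2 × B2 → 4 × B3 → 8 × B4 → …
From B1 to B7 is 6 halving steps: 2^6 = 64.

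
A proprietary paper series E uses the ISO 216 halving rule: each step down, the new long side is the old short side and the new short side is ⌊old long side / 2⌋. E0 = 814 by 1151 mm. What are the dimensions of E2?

407 × 575 mm

E1: ⌊1151/2⌋ × 814 = 575 × 814 mm
E2: ⌊814/2⌋ × 575 = 407 × 575 mm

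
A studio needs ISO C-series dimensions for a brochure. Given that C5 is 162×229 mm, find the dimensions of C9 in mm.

40 × 57 mm

C6: ⌊229/2⌋ × 162 = 114 × 162 mm
C7: ⌊162/2⌋ × 114 = 81 × 114 mm
C8: ⌊114/2⌋ × 81 = 57 × 81 mm
C9: ⌊81/2⌋ × 57 = 40 × 57 mm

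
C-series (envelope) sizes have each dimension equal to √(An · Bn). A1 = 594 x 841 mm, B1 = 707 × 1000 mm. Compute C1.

Short side: √(594 · 707) = √419958 ≈ 648.0 → 648 mm
Long side: √(841 · 1000) = √841000 ≈ 917.1 → 917 mm

648 × 917 mm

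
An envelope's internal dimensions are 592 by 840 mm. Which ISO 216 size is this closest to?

A1 (594 × 841 mm)

Aspect ratio 840/592 ≈ 1.419 — close to the ISO √2 ≈ 1.414.
In the A-series (A0 area = 1 m²): A1 = 594 × 841 mm.
Off by 3 mm total — nearest standard size.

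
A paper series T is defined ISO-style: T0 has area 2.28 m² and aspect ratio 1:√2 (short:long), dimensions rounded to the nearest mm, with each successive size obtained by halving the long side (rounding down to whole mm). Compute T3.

449 × 635 mm

Let T0's short side be w mm. w · w√2 = 2.28 m² = 2,280,000 mm², so w ≈ 1269.7 mm and w√2 ≈ 1795.7 mm → T0 = 1270 × 1796 mm.
T1: ⌊1796/2⌋ × 1270 = 898 × 1270 mm
T2: ⌊1270/2⌋ × 898 = 635 × 898 mm
T3: ⌊898/2⌋ × 635 = 449 × 635 mm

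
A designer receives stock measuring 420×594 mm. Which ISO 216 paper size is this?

Aspect ratio 594/420 ≈ 1.414 — close to the ISO √2 ≈ 1.414.
In the A-series (A0 area = 1 m²): A2 = 420 × 594 mm.

A2 (420 × 594 mm)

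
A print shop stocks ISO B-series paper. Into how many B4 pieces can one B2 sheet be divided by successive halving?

Each ISO step halves the sheet: 1 × B2 → 2 × B3 → 4 × B4
From B2 to B4 is 2 halving steps: 2^2 = 4.

4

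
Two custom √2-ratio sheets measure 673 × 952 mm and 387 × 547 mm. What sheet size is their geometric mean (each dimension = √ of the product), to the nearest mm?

510 × 722 mm

Short side: √(673 · 387) = √260451 ≈ 510.3 → 510 mm
Long side: √(952 · 547) = √520744 ≈ 721.6 → 722 mm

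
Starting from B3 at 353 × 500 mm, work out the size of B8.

B4: ⌊500/2⌋ × 353 = 250 × 353 mm
B5: ⌊353/2⌋ × 250 = 176 × 250 mm
B6: ⌊250/2⌋ × 176 = 125 × 176 mm
B7: ⌊176/2⌋ × 125 = 88 × 125 mm
B8: ⌊125/2⌋ × 88 = 62 × 88 mm

62 × 88 mm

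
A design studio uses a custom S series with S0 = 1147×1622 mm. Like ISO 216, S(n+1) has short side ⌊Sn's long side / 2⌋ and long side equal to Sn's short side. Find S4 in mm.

S1: ⌊1622/2⌋ × 1147 = 811 × 1147 mm
S2: ⌊1147/2⌋ × 811 = 573 × 811 mm
S3: ⌊811/2⌋ × 573 = 405 × 573 mm
S4: ⌊573/2⌋ × 405 = 286 × 405 mm

286 × 405 mm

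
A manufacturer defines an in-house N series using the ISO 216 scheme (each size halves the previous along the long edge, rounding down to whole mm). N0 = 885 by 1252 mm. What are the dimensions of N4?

N1: ⌊1252/2⌋ × 885 = 626 × 885 mm
N2: ⌊885/2⌋ × 626 = 442 × 626 mm
N3: ⌊626/2⌋ × 442 = 313 × 442 mm
N4: ⌊442/2⌋ × 313 = 221 × 313 mm

221 × 313 mm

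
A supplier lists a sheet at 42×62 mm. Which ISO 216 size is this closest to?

B9 (44 × 62 mm)

Aspect ratio 62/42 ≈ 1.476 (ISO target is √2 ≈ 1.414).
In the B-series (B0 = 1000 × 1414 mm): B9 = 44 × 62 mm.
Off by 2 mm total — nearest standard size.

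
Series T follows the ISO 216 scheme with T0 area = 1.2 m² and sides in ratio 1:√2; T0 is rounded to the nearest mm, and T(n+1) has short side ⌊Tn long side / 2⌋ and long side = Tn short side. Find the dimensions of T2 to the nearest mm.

Let T0's short side be w mm. w · w√2 = 1.2 m² = 1,200,000 mm², so w ≈ 921.2 mm and w√2 ≈ 1302.7 mm → T0 = 921 × 1303 mm.
T1: ⌊1303/2⌋ × 921 = 651 × 921 mm
T2: ⌊921/2⌋ × 651 = 460 × 651 mm

460 × 651 mm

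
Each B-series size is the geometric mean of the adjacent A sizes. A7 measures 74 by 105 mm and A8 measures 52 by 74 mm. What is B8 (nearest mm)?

62 × 88 mm

Short side: √(74 · 52) = √3848 ≈ 62.0 → 62 mm
Long side: √(105 · 74) = √7770 ≈ 88.1 → 88 mm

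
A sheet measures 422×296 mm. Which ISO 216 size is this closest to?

Aspect ratio 422/296 ≈ 1.426 — close to the ISO √2 ≈ 1.414.
In the A-series (A0 area = 1 m²): A3 = 297 × 420 mm.
Off by 3 mm total — nearest standard size.

A3 (297 × 420 mm)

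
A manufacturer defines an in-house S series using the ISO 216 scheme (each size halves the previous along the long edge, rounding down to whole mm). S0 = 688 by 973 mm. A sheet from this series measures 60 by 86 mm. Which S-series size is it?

S7

S0: 688 × 973 mm
S1: 486 × 688 mm
S2: 344 × 486 mm
S3: 243 × 344 mm
S4: 172 × 243 mm
S5: 121 × 172 mm
S6: 86 × 121 mm
S7: 60 × 86 mm
S8: 43 × 60 mm
→ matches S7.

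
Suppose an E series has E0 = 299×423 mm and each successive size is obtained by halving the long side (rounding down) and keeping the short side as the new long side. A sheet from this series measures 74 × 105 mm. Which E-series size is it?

E4

E0: 299 × 423 mm
E1: 211 × 299 mm
E2: 149 × 211 mm
E3: 105 × 149 mm
E4: 74 × 105 mm
E5: 52 × 74 mm
→ matches E4.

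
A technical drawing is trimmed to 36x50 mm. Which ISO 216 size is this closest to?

A9 (37 × 52 mm)

Aspect ratio 50/36 ≈ 1.389 (ISO target is √2 ≈ 1.414).
In the A-series (A0 area = 1 m²): A9 = 37 × 52 mm.
Off by 3 mm total — nearest standard size.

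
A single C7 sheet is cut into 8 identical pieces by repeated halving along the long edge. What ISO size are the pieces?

C10

8 = 2^3, so 3 halving steps.
C7 → C8 → … → C10 after 3 steps.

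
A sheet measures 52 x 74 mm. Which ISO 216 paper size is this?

Aspect ratio 74/52 ≈ 1.423 — close to the ISO √2 ≈ 1.414.
In the A-series (A0 area = 1 m²): A8 = 52 × 74 mm.

A8 (52 × 74 mm)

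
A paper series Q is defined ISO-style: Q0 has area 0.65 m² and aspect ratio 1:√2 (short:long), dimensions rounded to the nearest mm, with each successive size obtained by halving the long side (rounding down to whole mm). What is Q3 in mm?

239 × 339 mm

Let Q0's short side be w mm. w · w√2 = 0.65 m² = 650,000 mm², so w ≈ 678.0 mm and w√2 ≈ 958.8 mm → Q0 = 678 × 959 mm.
Q1: ⌊959/2⌋ × 678 = 479 × 678 mm
Q2: ⌊678/2⌋ × 479 = 339 × 479 mm
Q3: ⌊479/2⌋ × 339 = 239 × 339 mm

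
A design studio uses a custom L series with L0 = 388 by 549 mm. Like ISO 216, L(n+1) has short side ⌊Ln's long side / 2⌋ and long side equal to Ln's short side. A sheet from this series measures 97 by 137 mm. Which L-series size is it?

L0: 388 × 549 mm
L1: 274 × 388 mm
L2: 194 × 274 mm
L3: 137 × 194 mm
L4: 97 × 137 mm
L5: 68 × 97 mm
→ matches L4.

L4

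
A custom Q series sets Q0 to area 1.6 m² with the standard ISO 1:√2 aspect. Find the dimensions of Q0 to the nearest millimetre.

1064 × 1504 mm

Let the short side be w mm. Then w · w√2 = 1.6 m² = 1,600,000 mm².
w² = 1,600,000/√2, so w ≈ 1063.7 mm; long side = w√2 ≈ 1504.2 mm.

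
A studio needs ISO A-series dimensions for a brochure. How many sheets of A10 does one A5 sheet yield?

Each ISO step halves the sheet: 1 × A5 → 2 × A6 → 4 × A7 → 8 × A8 → …
From A5 to A10 is 5 halving steps: 2^5 = 32.

32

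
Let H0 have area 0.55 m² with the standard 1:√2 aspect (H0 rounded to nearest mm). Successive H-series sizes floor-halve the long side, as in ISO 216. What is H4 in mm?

Let H0's short side be w mm. w · w√2 = 0.55 m² = 550,000 mm², so w ≈ 623.6 mm and w√2 ≈ 881.9 mm → H0 = 624 × 882 mm.
H1: ⌊882/2⌋ × 624 = 441 × 624 mm
H2: ⌊624/2⌋ × 441 = 312 × 441 mm
H3: ⌊441/2⌋ × 312 = 220 × 312 mm
H4: ⌊312/2⌋ × 220 = 156 × 220 mm

156 × 220 mm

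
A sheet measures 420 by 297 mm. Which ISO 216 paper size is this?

A3 (297 × 420 mm)

Aspect ratio 420/297 ≈ 1.414 — close to the ISO √2 ≈ 1.414.
In the A-series (A0 area = 1 m²): A3 = 297 × 420 mm.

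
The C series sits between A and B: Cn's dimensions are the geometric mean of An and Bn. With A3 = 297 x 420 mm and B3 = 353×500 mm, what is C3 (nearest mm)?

Short side: √(297 · 353) = √104841 ≈ 323.8 → 324 mm
Long side: √(420 · 500) = √210000 ≈ 458.3 → 458 mm

324 × 458 mm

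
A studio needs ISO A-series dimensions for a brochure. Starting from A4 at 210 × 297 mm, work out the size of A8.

52 × 74 mm

A5: ⌊297/2⌋ × 210 = 148 × 210 mm
A6: ⌊210/2⌋ × 148 = 105 × 148 mm
A7: ⌊148/2⌋ × 105 = 74 × 105 mm
A8: ⌊105/2⌋ × 74 = 52 × 74 mm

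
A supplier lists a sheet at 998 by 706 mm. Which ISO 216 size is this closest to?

Aspect ratio 998/706 ≈ 1.414 — close to the ISO √2 ≈ 1.414.
In the B-series (B0 = 1000 × 1414 mm): B1 = 707 × 1000 mm.
Off by 3 mm total — nearest standard size.

B1 (707 × 1000 mm)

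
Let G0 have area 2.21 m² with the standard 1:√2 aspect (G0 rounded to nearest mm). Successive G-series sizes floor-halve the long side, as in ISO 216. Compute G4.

Let G0's short side be w mm. w · w√2 = 2.21 m² = 2,210,000 mm², so w ≈ 1250.1 mm and w√2 ≈ 1767.9 mm → G0 = 1250 × 1768 mm.
G1: ⌊1768/2⌋ × 1250 = 884 × 1250 mm
G2: ⌊1250/2⌋ × 884 = 625 × 884 mm
G3: ⌊884/2⌋ × 625 = 442 × 625 mm
G4: ⌊625/2⌋ × 442 = 312 × 442 mm

312 × 442 mm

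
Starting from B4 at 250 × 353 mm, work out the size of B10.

B5: ⌊353/2⌋ × 250 = 176 × 250 mm
B6: ⌊250/2⌋ × 176 = 125 × 176 mm
B7: ⌊176/2⌋ × 125 = 88 × 125 mm
B8: ⌊125/2⌋ × 88 = 62 × 88 mm
B9: ⌊88/2⌋ × 62 = 44 × 62 mm
B10: ⌊62/2⌋ × 44 = 31 × 44 mm

31 × 44 mm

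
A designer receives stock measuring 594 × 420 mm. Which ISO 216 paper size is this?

Aspect ratio 594/420 ≈ 1.414 — close to the ISO √2 ≈ 1.414.
In the A-series (A0 area = 1 m²): A2 = 420 × 594 mm.

A2 (420 × 594 mm)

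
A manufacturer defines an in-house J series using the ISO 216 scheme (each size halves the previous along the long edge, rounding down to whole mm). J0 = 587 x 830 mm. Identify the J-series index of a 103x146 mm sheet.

J0: 587 × 830 mm
J1: 415 × 587 mm
J2: 293 × 415 mm
J3: 207 × 293 mm
J4: 146 × 207 mm
J5: 103 × 146 mm
J6: 73 × 103 mm
→ matches J5.

J5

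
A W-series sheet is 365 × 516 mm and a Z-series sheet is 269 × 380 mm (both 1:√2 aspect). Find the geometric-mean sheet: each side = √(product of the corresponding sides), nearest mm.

313 × 443 mm

Short side: √(365 · 269) = √98185 ≈ 313.3 → 313 mm
Long side: √(516 · 380) = √196080 ≈ 442.8 → 443 mm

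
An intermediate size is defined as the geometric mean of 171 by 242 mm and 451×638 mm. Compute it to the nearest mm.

Short side: √(171 · 451) = √77121 ≈ 277.7 → 278 mm
Long side: √(242 · 638) = √154396 ≈ 392.9 → 393 mm

278 × 393 mm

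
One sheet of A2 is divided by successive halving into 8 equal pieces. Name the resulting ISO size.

8 = 2^3, so 3 halving steps.
A2 → A3 → … → A5 after 3 steps.

A5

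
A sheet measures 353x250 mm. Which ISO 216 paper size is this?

Aspect ratio 353/250 ≈ 1.412 — close to the ISO √2 ≈ 1.414.
In the B-series (B0 = 1000 × 1414 mm): B4 = 250 × 353 mm.

B4 (250 × 353 mm)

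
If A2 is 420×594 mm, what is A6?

A3: ⌊594/2⌋ × 420 = 297 × 420 mm
A4: ⌊420/2⌋ × 297 = 210 × 297 mm
A5: ⌊297/2⌋ × 210 = 148 × 210 mm
A6: ⌊210/2⌋ × 148 = 105 × 148 mm

105 × 148 mm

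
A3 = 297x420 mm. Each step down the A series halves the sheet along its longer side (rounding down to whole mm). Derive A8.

52 × 74 mm

A4: ⌊420/2⌋ × 297 = 210 × 297 mm
A5: ⌊297/2⌋ × 210 = 148 × 210 mm
A6: ⌊210/2⌋ × 148 = 105 × 148 mm
A7: ⌊148/2⌋ × 105 = 74 × 105 mm
A8: ⌊105/2⌋ × 74 = 52 × 74 mm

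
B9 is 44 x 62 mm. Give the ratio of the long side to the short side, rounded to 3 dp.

62 / 44 = 1.409
ISO 216 targets √2 ≈ 1.414; the -0.005 deviation is from mm rounding.

1.409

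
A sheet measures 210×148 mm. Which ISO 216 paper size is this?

A5 (148 × 210 mm)

Aspect ratio 210/148 ≈ 1.419 — close to the ISO √2 ≈ 1.414.
In the A-series (A0 area = 1 m²): A5 = 148 × 210 mm.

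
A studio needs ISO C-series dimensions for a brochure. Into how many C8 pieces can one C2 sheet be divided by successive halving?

C2 = 458 × 648 mm; C8 = 57 × 81 mm.
Each halving step doubles the count; 6 steps from C2 to C8.
2^6 = 64.

64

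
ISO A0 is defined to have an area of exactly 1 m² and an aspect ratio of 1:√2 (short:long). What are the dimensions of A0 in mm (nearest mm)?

841 × 1189 mm

Let the short side be w mm. Then the long side is w√2 and w · w√2 = 10⁶ mm².
w² = 10⁶/√2, so w = 1000 / 2^(1/4) ≈ 840.9 mm; long side = 1000 · 2^(1/4) ≈ 1189.2 mm.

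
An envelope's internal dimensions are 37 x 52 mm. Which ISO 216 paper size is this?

A9 (37 × 52 mm)

Aspect ratio 52/37 ≈ 1.405 — close to the ISO √2 ≈ 1.414.
In the A-series (A0 area = 1 m²): A9 = 37 × 52 mm.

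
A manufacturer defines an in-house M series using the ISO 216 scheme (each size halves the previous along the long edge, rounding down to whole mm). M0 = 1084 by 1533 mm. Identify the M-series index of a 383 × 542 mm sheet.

M0: 1084 × 1533 mm
M1: 766 × 1084 mm
M2: 542 × 766 mm
M3: 383 × 542 mm
M4: 271 × 383 mm
→ matches M3.

M3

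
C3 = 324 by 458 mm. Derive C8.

C4: ⌊458/2⌋ × 324 = 229 × 324 mm
C5: ⌊324/2⌋ × 229 = 162 × 229 mm
C6: ⌊229/2⌋ × 162 = 114 × 162 mm
C7: ⌊162/2⌋ × 114 = 81 × 114 mm
C8: ⌊114/2⌋ × 81 = 57 × 81 mm

57 × 81 mm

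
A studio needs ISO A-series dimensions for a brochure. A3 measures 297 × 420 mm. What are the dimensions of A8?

52 × 74 mm

A4: ⌊420/2⌋ × 297 = 210 × 297 mm
A5: ⌊297/2⌋ × 210 = 148 × 210 mm
A6: ⌊210/2⌋ × 148 = 105 × 148 mm
A7: ⌊148/2⌋ × 105 = 74 × 105 mm
A8: ⌊105/2⌋ × 74 = 52 × 74 mm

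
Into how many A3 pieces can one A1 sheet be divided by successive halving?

Each ISO step halves the sheet: 1 × A1 → 2 × A2 → 4 × A3
From A1 to A3 is 2 halving steps: 2^2 = 4.

4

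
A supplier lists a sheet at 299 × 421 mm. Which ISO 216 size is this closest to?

Aspect ratio 421/299 ≈ 1.408 — close to the ISO √2 ≈ 1.414.
In the A-series (A0 area = 1 m²): A3 = 297 × 420 mm.
Off by 3 mm total — nearest standard size.

A3 (297 × 420 mm)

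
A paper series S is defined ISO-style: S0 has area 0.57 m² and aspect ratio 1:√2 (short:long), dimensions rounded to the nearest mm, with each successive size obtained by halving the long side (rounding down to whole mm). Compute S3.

224 × 317 mm

Let S0's short side be w mm. w · w√2 = 0.57 m² = 570,000 mm², so w ≈ 634.9 mm and w√2 ≈ 897.8 mm → S0 = 635 × 898 mm.
S1: ⌊898/2⌋ × 635 = 449 × 635 mm
S2: ⌊635/2⌋ × 449 = 317 × 449 mm
S3: ⌊449/2⌋ × 317 = 224 × 317 mm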